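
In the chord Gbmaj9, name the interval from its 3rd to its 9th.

Spelling the chord: Gb–Bb–Db–F–Ab.
3rd = Bb; 9th = Ab.
From Bb to Ab: 10 semitones over a seventh = minor.

minor seventh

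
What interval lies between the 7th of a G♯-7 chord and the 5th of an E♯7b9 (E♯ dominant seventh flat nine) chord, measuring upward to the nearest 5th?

G♯-7 has F♯ as its 7th, and E♯7b9 (E♯ dominant seventh flat nine) has B♯ as its 5th.
From F♯ to B♯: 6 semitones over a fourth = augmented.

augmented 4th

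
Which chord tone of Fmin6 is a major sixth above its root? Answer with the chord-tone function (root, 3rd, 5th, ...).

Fm6 is spelled F–Ab–C–D.
The root is F. A major sixth above F is D.
D is the chord's 6th.

6th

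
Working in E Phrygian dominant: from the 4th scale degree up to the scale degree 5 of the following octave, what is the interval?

M9

E phrygian dominant: E F G♯ A B C D.
That puts A below B.
Counting 9 letters and 14 half steps from A gives a major ninth.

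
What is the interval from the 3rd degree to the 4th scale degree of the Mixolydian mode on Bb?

m2

The scale runs Bb C D Eb F G Ab.
So we need the interval from D up to Eb.
From D to Eb: 1 semitone over a second = minor.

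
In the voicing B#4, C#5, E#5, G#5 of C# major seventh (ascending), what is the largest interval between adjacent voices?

major third

Adjacent intervals: B#4→C#5 = minor second; C#5→E#5 = major third; E#5→G#5 = minor third.
The largest is C#5 to E#5, a major third (4 semitones).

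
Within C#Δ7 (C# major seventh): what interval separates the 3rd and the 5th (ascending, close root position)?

minor third

Spelling the chord: C# E# G# B#.
That puts E# below G#.
From E# to G#: 3 semitones over a third = minor.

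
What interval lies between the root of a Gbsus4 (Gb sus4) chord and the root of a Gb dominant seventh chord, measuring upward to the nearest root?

Gbsus4 (Gb sus4) has Gb as its root, and Gb dominant seventh has Gb as its root.
From Gb to Gb is 0 semitones, exactly the perfect unison.

perfect unison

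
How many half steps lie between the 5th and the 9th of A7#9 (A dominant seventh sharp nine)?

8

The chord tones of A7#9 are A–C#–E–G–B#.
E to B# is an augmented fifth: 8 semitones.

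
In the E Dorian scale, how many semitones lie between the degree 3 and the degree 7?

The scale is E F# G A B C# D.
G up to D is a perfect fifth — 7 semitones.

7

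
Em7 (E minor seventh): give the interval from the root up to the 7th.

Spelling the chord: E G B D.
Root = E; 7th = D.
7 letter names make it a seventh; at 10 semitones (a half step narrower than major) the quality is minor.

minor seventh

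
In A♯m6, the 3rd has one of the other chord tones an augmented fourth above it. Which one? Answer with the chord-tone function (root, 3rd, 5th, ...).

6th

The chord tones of A♯m6 are A♯, C♯, E♯, F𝄪.
The 3rd is C♯. An augmented fourth above C♯ is F𝄪.
F𝄪 is the chord's 6th.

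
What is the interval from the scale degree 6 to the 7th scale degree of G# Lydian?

major 2nd

Spelling G# Lydian: G# A# B# C## D# E# F##.
Scale degree 6 = E#; degree 7 = F##.
From E# to F## is 2 semitones, exactly the major second.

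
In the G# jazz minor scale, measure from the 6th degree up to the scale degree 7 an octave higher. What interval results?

Spelling the G# jazz minor scale: G# A# B C# D# E# F##.
That puts E# below F##.
Counting 9 letters and 14 half steps from E# gives a major ninth.

major ninth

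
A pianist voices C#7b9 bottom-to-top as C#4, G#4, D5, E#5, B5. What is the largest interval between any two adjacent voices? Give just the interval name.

perfect fifth

Adjacent intervals: C#4→G#4 = perfect fifth; G#4→D5 = diminished fifth; D5→E#5 = augmented second; E#5→B5 = diminished fifth.
The largest is C#4 to G#4, a perfect fifth (7 semitones).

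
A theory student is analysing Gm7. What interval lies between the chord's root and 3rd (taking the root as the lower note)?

minor third

The chord tones of Gmin7 are G, B♭, D, F.
The root is G and the 3rd is B♭.
From G to B♭: 3 semitones over a third = minor.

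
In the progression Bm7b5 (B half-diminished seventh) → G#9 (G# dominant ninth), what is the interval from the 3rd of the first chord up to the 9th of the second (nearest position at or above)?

Bm7b5 (B half-diminished seventh) has D as its 3rd, and G#9 (G# dominant ninth) has A# as its 9th.
5 letter names make it a fifth; at 8 semitones (a half step wider than perfect) the quality is augmented.

A5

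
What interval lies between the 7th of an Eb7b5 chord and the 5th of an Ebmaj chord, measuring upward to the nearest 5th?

The 7th of Eb7b5 is Db; the 5th of Ebmaj is Bb.
From Db to Bb is 9 semitones, exactly the major sixth.

major sixth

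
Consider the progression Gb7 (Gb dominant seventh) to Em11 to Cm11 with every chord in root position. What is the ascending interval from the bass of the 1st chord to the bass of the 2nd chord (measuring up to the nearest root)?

The roots are Gb and E.
6 letter names make it a sixth; at 10 semitones (a half step wider than major) the quality is augmented.

augmented 6th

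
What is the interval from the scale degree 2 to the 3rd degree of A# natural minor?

minor second

Spelling A# natural minor: A# B# C# D# E# F# G#.
The scale degree 2 is B# and the 3rd scale degree is C#.
B# up to C# is 1 semitone, a half step narrower than a major second, so the interval is minor.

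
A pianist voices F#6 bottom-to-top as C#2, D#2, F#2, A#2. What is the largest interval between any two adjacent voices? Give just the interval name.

major 3rd

Adjacent intervals: C#2→D#2 = major second; D#2→F#2 = minor third; F#2→A#2 = major third.
The largest is F#2 to A#2, a major third (4 semitones).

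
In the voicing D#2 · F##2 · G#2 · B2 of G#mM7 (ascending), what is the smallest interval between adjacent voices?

minor second

Adjacent intervals: D#2→F##2 = major third; F##2→G#2 = minor second; G#2→B2 = minor third.
The smallest is F##2 to G#2, a minor second (1 semitone).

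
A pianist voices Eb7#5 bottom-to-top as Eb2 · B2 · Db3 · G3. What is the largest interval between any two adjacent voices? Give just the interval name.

augmented fifth

Adjacent intervals: Eb2→B2 = augmented fifth; B2→Db3 = diminished third; Db3→G3 = augmented fourth.
The largest is Eb2 to B2, an augmented fifth (8 semitones).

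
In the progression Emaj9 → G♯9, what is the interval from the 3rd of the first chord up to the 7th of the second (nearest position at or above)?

minor seventh

Emaj9 has G♯ as its 3rd, and G♯9 has F♯ as its 7th.
7 letter names make it a seventh; at 10 semitones (a half step narrower than major) the quality is minor.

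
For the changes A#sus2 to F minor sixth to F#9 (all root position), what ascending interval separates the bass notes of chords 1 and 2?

diminished 6th

The roots are A# and F.
From A# to F: 7 semitones over a sixth = diminished.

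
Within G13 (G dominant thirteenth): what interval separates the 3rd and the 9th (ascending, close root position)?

minor 7th

G dominant thirteenth is spelled G-B-D-F-A-E.
3rd = B; 9th = A.
7 letter names make it a seventh; at 10 semitones (a half step narrower than major) the quality is minor.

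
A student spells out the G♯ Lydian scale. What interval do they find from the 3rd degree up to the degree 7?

Spelling the G♯ Lydian scale: G♯ A♯ B♯ C𝄪 D♯ E♯ F𝄪.
That puts B♯ below F𝄪.
Counting 5 letters and 7 half steps from B♯ gives a perfect fifth.

perfect fifth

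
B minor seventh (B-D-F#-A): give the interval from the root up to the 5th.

The root is B and the 5th is F#.
B up to F# spans 5 letter names and 7 semitones — a perfect fifth.

perfect fifth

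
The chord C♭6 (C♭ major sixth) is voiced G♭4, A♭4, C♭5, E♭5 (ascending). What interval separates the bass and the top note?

M6

The outer voices are G♭4 and E♭5.
Counting 6 letters and 9 half steps from G♭ gives a major sixth.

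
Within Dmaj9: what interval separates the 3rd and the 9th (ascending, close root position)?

minor seventh

Dmaj9 is spelled D–F#–A–C#–E.
So we need the interval from F# up to E.
7 letter names make it a seventh; at 10 semitones (a half step narrower than major) the quality is minor.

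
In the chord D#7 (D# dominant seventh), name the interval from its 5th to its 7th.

Spelling the chord: D#-F##-A#-C#.
That puts A# below C#.
A# up to C# is 3 semitones, a half step narrower than a major third, so the interval is minor.

minor third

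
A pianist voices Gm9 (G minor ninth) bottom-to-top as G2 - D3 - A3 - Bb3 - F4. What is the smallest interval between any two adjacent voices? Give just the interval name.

Adjacent intervals: G2→D3 = perfect fifth; D3→A3 = perfect fifth; A3→Bb3 = minor second; Bb3→F4 = perfect fifth.
The smallest is A3 to Bb3, a minor second (1 semitone).

minor second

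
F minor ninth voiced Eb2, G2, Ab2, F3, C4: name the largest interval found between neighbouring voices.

M6

Adjacent intervals: Eb2→G2 = major third; G2→Ab2 = minor second; Ab2→F3 = major sixth; F3→C4 = perfect fifth.
The largest is Ab2 to F3, a major sixth (9 semitones).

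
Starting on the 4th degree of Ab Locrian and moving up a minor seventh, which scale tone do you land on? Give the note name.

The scale is Ab Bbb Cb Db Ebb Fb Gb.
The 4th degree is Db; a minor seventh above that is Cb — scale degree 3.

Cb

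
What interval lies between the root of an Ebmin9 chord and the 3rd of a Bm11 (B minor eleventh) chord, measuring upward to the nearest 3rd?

The root of Ebmin9 is Eb; the 3rd of Bm11 (B minor eleventh) is D.
From Eb to D is 11 semitones, exactly the major seventh.

major 7th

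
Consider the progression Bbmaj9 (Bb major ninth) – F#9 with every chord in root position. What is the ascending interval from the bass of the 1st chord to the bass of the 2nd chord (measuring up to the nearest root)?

The roots are Bb and F#.
Bb up to F# is 8 semitones, a half step wider than a perfect fifth, so the interval is augmented.

augmented fifth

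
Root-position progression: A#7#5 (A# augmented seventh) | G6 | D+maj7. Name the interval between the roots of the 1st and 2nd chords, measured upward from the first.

The roots are A# and G.
7 letter names make it a seventh; at 9 semitones (a whole step narrower than major) the quality is diminished.

d7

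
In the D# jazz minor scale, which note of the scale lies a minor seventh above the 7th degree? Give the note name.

The scale is D# E# F# G# A# B# C##.
The 7th degree is C##; a minor seventh above that is B# — scale degree 6.

B#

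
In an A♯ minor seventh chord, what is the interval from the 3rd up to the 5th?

major third

Spelling the chord: A♯, C♯, E♯, G♯.
3rd = C♯; 5th = E♯.
C♯ up to E♯ spans 3 letter names and 4 semitones — a major third.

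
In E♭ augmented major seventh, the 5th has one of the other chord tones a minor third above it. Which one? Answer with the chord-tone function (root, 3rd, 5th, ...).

7th

E♭ augmented major seventh: E♭ G B D.
The 5th is B. A minor third above B is D.
D is the chord's 7th.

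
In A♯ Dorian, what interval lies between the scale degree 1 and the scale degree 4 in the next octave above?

The scale runs A♯ B♯ C♯ D♯ E♯ F𝄪 G♯.
That puts A♯ below D♯.
A♯ up to D♯ spans 11 letter names and 17 semitones — a perfect eleventh.

perfect eleventh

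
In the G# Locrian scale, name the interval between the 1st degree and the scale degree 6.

minor 6th

Spelling the G# Locrian scale: G# A B C# D E F#.
The 1st degree is G# and the scale degree 6 is E.
G# up to E is 8 semitones, a half step narrower than a major sixth, so the interval is minor.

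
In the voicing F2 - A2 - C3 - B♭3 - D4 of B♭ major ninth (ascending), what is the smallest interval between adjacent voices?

m3

Adjacent intervals: F2→A2 = major third; A2→C3 = minor third; C3→B♭3 = minor seventh; B♭3→D4 = major third.
The smallest is A2 to C3, a minor third (3 semitones).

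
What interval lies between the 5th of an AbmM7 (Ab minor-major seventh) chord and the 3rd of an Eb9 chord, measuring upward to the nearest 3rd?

major third

The 5th of AbmM7 (Ab minor-major seventh) is Eb; the 3rd of Eb9 is G.
Eb up to G spans 3 letter names and 4 semitones — a major third.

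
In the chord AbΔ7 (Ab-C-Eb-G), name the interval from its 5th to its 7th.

The 5th is Eb and the 7th is G.
Counting 3 letters and 4 half steps from Eb gives a major third.

major third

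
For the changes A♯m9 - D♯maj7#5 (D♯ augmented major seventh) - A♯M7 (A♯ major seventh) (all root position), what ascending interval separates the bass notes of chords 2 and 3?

perfect 5th

The roots are D♯ and A♯.
Counting 5 letters and 7 half steps from D♯ gives a perfect fifth.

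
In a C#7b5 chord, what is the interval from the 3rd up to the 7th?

C#7b5 (C# dominant seventh flat five): C#, E#, G, B.
So we need the interval from E# up to B.
5 letter names make it a fifth; at 6 semitones (a half step narrower than perfect) the quality is diminished.
This 3–7 tritone is the characteristic tension at the heart of the dominant sound.

d5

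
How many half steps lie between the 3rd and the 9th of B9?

The chord tones of B9 (B dominant ninth) are B, D#, F#, A, C#.
D# to C# is a minor seventh: 10 semitones.

10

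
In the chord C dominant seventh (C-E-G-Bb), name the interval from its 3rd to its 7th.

The 3rd is E and the 7th is Bb.
From E to Bb: 6 semitones over a fifth = diminished.
This 3–7 tritone is the characteristic tension at the heart of the dominant sound.

diminished fifth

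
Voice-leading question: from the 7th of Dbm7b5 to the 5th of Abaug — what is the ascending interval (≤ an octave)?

augmented 3rd

Dbm7b5 has Cb as its 7th, and Abaug has E as its 5th.
3 letter names make it a third; at 5 semitones (a half step wider than major) the quality is augmented.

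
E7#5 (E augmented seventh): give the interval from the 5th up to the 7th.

Spelling the chord: E-G#-B#-D.
5th = B#; 7th = D.
From B# to D: 2 semitones over a third = diminished.

diminished third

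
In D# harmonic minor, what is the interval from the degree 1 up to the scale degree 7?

major seventh

The scale runs D# E# F# G# A# B C##.
So we need the interval from D# up to C##.
D# up to C## spans 7 letter names and 11 semitones — a major seventh.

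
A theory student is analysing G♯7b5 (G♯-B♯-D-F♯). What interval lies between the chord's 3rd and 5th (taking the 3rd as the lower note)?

The 3rd is B♯ and the 5th is D.
3 letter names make it a third; at 2 semitones (a whole step narrower than major) the quality is diminished.

diminished third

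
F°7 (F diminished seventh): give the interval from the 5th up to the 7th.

minor third

Spelling the chord: F Ab Cb Ebb.
So we need the interval from Cb up to Ebb.
From Cb to Ebb: 3 semitones over a third = minor.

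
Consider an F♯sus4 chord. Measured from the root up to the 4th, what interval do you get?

P4

F♯sus4: F♯–B–C♯.
So we need the interval from F♯ up to B.
F♯ up to B spans 4 letter names and 5 semitones — a perfect fourth.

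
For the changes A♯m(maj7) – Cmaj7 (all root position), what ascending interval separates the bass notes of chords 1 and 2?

The roots are A♯ and C.
From A♯ to C: 2 semitones over a third = diminished.

diminished third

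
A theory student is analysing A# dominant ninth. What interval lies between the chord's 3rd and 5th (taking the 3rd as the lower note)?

minor third

A#9: A#, C##, E#, G#, B#.
3rd = C##; 5th = E#.
C## up to E# is 3 semitones, a half step narrower than a major third, so the interval is minor.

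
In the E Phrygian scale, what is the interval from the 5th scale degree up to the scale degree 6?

m2

E phrygian: E F G A B C D.
That puts B below C.
From B to C: 1 semitone over a second = minor.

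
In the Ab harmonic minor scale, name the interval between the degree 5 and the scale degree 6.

The scale runs Ab Bb Cb Db Eb Fb G.
So we need the interval from Eb up to Fb.
From Eb to Fb: 1 semitone over a second = minor.

minor second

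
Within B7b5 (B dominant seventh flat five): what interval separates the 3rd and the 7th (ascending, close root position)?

diminished 5th

B7b5 is spelled B, D#, F, A.
That puts D# below A.
D# up to A is 6 semitones, a half step narrower than a perfect fifth, so the interval is diminished.
That tritone between 3rd and 7th is what gives the dominant seventh its pull toward resolution.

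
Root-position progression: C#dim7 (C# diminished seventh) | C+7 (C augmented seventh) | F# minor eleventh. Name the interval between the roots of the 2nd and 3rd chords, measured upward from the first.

augmented 4th

The roots are C and F#.
4 letter names make it a fourth; at 6 semitones (a half step wider than perfect) the quality is augmented.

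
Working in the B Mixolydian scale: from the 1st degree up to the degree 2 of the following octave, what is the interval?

major ninth

Spelling the B Mixolydian scale: B C# D# E F# G# A.
1st degree = B; 2nd scale degree (up an octave) = C#.
Counting 9 letters and 14 half steps from B gives a major ninth.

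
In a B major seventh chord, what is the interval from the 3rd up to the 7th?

perfect 5th

Spelling the chord: B–D#–F#–A#.
3rd = D#; 7th = A#.
Counting 5 letters and 7 half steps from D# gives a perfect fifth.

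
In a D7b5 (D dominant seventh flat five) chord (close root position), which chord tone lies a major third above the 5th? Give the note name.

Spelling the chord: D-F#-Ab-C.
The 5th is Ab. A major third above Ab is C.
C is the chord's 7th.

C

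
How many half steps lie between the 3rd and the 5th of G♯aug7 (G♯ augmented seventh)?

4

G♯ augmented seventh: G♯, B♯, D𝄪, F♯.
B♯ to D𝄪 is a major third: 4 semitones.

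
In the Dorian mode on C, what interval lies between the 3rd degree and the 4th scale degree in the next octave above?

major ninth

Spelling the Dorian mode on C: C D Eb F G A Bb.
3rd degree = Eb; scale degree 4 (up an octave) = F.
Counting 9 letters and 14 half steps from Eb gives a major ninth.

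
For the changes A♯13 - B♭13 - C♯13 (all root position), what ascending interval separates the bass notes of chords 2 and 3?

The roots are B♭ and C♯.
From B♭ to C♯: 3 semitones over a second = augmented.

augmented 2nd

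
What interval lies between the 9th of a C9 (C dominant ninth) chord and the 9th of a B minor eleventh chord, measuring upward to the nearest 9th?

major seventh

The 9th of C9 (C dominant ninth) is D; the 9th of B minor eleventh is C♯.
Counting 7 letters and 11 half steps from D gives a major seventh.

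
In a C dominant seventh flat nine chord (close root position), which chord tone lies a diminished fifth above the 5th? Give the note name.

The chord tones of C7b9 are C, E, G, Bb, Db.
The 5th is G. A diminished fifth above G is Db.
Db is the chord's 9th.

Db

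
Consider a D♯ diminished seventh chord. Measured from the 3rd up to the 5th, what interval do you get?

D♯dim7 is spelled D♯, F♯, A, C.
So we need the interval from F♯ up to A.
F♯ up to A is 3 semitones, a half step narrower than a major third, so the interval is minor.

minor third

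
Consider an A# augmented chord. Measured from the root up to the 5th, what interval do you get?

A#+ is spelled A#–C##–E##.
The root is A# and the 5th is E##.
From A# to E##: 8 semitones over a fifth = augmented.

augmented 5th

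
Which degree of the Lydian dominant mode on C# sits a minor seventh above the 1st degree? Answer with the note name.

The scale is C# D# E# F## G# A# B.
The 1st degree is C#; a minor seventh above that is B — scale degree 7.

B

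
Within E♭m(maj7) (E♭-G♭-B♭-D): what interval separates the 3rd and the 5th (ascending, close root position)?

The 3rd is G♭ and the 5th is B♭.
From G♭ to B♭ is 4 semitones, exactly the major third.

major third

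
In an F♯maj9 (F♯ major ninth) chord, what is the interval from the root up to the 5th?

The chord tones of F♯ major ninth are F♯, A♯, C♯, E♯, G♯.
The root is F♯ and the 5th is C♯.
Counting 5 letters and 7 half steps from F♯ gives a perfect fifth.

perfect fifth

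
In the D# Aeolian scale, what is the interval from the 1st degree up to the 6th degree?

minor 6th

Spelling the D# Aeolian scale: D# E# F# G# A# B C#.
That puts D# below B.
From D# to B: 8 semitones over a sixth = minor.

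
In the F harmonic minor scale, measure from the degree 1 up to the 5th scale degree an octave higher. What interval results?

perfect twelfth

F harmonic minor: F G A♭ B♭ C D♭ E.
That puts F below C.
F up to C spans 12 letter names and 19 semitones — a perfect twelfth.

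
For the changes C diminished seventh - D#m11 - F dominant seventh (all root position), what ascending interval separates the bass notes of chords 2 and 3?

diminished 3rd

The roots are D# and F.
From D# to F: 2 semitones over a third = diminished.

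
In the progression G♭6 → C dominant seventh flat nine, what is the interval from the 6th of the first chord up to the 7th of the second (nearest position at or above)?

P5

G♭6 has E♭ as its 6th, and C dominant seventh flat nine has B♭ as its 7th.
E♭ up to B♭ spans 5 letter names and 7 semitones — a perfect fifth.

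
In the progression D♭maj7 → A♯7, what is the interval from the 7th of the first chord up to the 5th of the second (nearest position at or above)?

The 7th of D♭maj7 is C; the 5th of A♯7 is E♯.
C up to E♯ is 5 semitones, a half step wider than a major third, so the interval is augmented.

augmented third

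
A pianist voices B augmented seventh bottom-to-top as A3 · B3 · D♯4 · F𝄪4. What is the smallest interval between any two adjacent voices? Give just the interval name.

major second

Adjacent intervals: A3→B3 = major second; B3→D♯4 = major third; D♯4→F𝄪4 = major third.
The smallest is A3 to B3, a major second (2 semitones).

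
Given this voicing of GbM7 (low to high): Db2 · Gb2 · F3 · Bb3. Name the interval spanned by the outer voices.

major 13th

The outer voices are Db2 and Bb3.
Counting 13 letters and 21 half steps from Db gives a major thirteenth.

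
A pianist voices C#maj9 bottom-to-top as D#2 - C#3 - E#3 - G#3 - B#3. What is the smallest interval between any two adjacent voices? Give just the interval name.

Adjacent intervals: D#2→C#3 = minor seventh; C#3→E#3 = major third; E#3→G#3 = minor third; G#3→B#3 = major third.
The smallest is E#3 to G#3, a minor third (3 semitones).

minor third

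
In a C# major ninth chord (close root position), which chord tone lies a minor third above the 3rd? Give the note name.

G#

C#maj9 is spelled C#, E#, G#, B#, D#.
The 3rd is E#. A minor third above E# is G#.
G# is the chord's 5th.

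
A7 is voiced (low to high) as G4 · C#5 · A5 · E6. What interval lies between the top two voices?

Those voices are A5 and E6.
A up to E spans 5 letter names and 7 semitones — a perfect fifth.

P5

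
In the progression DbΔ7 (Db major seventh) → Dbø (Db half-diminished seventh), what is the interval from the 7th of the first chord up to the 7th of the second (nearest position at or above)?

DbΔ7 (Db major seventh) has C as its 7th, and Dbø (Db half-diminished seventh) has Cb as its 7th.
8 letter names make it an octave; at 11 semitones (a half step narrower than perfect) the quality is diminished.

diminished octave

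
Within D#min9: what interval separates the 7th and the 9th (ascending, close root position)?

major third

The chord tones of D#min9 are D#-F#-A#-C#-E#.
The 7th is C# and the 9th is E#.
C# up to E# spans 3 letter names and 4 semitones — a major third.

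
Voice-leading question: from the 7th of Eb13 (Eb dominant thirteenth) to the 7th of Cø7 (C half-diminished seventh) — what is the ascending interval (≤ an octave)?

major sixth

The 7th of Eb13 (Eb dominant thirteenth) is Db; the 7th of Cø7 (C half-diminished seventh) is Bb.
Counting 6 letters and 9 half steps from Db gives a major sixth.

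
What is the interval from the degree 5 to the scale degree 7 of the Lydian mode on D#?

M3

The scale runs D# E# F## G## A# B# C##.
The degree 5 is A# and the 7th scale degree is C##.
A# up to C## spans 3 letter names and 4 semitones — a major third.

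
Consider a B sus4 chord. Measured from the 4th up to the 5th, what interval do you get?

The chord tones of B sus4 are B E F#.
4th = E; 5th = F#.
From E to F# is 2 semitones, exactly the major second.

major second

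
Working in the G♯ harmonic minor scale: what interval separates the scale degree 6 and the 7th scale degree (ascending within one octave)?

G♯ harmonic minor: G♯ A♯ B C♯ D♯ E F𝄪.
So we need the interval from E up to F𝄪.
2 letter names make it a second; at 3 semitones (a half step wider than major) the quality is augmented.

augmented second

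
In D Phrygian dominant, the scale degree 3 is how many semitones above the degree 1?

4

The scale is D Eb F# G A Bb C.
D up to F# is a major third — 4 semitones.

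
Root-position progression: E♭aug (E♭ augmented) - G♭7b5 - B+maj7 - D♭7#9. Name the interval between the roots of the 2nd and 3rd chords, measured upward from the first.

The roots are G♭ and B.
From G♭ to B: 5 semitones over a third = augmented.

augmented 3rd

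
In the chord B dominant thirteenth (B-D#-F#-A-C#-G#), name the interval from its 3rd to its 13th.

perfect 11th

That puts D# below G#.
Counting 11 letters and 17 half steps from D# gives a perfect eleventh.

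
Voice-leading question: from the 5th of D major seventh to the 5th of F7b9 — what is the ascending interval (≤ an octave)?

minor 3rd

D major seventh has A as its 5th, and F7b9 has C as its 5th.
A up to C is 3 semitones, a half step narrower than a major third, so the interval is minor.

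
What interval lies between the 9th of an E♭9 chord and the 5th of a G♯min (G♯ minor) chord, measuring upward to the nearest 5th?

E♭9 has F as its 9th, and G♯min (G♯ minor) has D♯ as its 5th.
From F to D♯: 10 semitones over a sixth = augmented.

augmented 6th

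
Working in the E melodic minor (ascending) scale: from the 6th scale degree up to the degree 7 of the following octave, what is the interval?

The scale runs E F# G A B C# D#.
That puts C# below D#.
C# up to D# spans 9 letter names and 14 semitones — a major ninth.

major ninth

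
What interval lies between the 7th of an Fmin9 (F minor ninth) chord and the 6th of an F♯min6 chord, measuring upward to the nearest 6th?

A7

The 7th of Fmin9 (F minor ninth) is E♭; the 6th of F♯min6 is D♯.
From E♭ to D♯: 12 semitones over a seventh = augmented.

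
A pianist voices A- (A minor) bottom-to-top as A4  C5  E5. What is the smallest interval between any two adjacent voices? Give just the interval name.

minor 3rd

Adjacent intervals: A4→C5 = minor third; C5→E5 = major third.
The smallest is A4 to C5, a minor third (3 semitones).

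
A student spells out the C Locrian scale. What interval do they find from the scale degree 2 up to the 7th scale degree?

The scale runs C D♭ E♭ F G♭ A♭ B♭.
Scale degree 2 = D♭; scale degree 7 = B♭.
Counting 6 letters and 9 half steps from D♭ gives a major sixth.

major sixth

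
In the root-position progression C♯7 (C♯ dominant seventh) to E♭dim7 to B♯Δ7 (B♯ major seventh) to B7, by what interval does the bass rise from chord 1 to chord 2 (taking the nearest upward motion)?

diminished 3rd

The roots are C♯ and E♭.
From C♯ to E♭: 2 semitones over a third = diminished.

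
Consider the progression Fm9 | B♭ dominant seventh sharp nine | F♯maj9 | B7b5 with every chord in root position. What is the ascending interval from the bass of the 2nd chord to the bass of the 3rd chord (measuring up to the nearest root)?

The roots are B♭ and F♯.
5 letter names make it a fifth; at 8 semitones (a half step wider than perfect) the quality is augmented.

augmented fifth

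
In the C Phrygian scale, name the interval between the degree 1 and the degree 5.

Spelling the C Phrygian scale: C Db Eb F G Ab Bb.
Degree 1 = C; degree 5 = G.
C up to G spans 5 letter names and 7 semitones — a perfect fifth.

perfect fifth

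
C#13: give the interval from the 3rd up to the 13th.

P11

C# dominant thirteenth: C# E# G# B D# A#.
3rd = E#; 13th = A#.
E# up to A# spans 11 letter names and 17 semitones — a perfect eleventh.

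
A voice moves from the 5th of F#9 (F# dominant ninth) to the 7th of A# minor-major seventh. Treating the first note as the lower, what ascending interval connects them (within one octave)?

augmented fifth

F#9 (F# dominant ninth) has C# as its 5th, and A# minor-major seventh has G## as its 7th.
C# up to G## is 8 semitones, a half step wider than a perfect fifth, so the interval is augmented.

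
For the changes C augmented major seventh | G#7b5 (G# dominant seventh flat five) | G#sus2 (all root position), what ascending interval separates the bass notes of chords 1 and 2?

augmented fifth

The roots are C and G#.
5 letter names make it a fifth; at 8 semitones (a half step wider than perfect) the quality is augmented.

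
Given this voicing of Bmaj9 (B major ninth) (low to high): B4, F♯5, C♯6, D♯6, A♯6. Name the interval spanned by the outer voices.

The outer voices are B4 and A♯6.
From B to A♯ is 23 semitones, exactly the major fourteenth.

major 14th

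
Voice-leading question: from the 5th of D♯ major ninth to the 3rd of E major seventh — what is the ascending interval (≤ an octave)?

D♯ major ninth has A♯ as its 5th, and E major seventh has G♯ as its 3rd.
From A♯ to G♯: 10 semitones over a seventh = minor.

minor seventh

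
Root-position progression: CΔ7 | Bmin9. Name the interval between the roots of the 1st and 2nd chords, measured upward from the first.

The roots are C and B.
Counting 7 letters and 11 half steps from C gives a major seventh.

M7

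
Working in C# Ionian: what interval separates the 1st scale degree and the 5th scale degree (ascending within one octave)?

The scale runs C# D# E# F# G# A# B#.
That puts C# below G#.
Counting 5 letters and 7 half steps from C# gives a perfect fifth.

P5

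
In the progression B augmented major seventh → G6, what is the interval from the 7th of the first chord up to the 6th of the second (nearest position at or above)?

The 7th of B augmented major seventh is A#; the 6th of G6 is E.
From A# to E: 6 semitones over a fifth = diminished.

diminished 5th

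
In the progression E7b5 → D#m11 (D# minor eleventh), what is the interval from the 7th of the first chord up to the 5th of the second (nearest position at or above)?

augmented 5th

E7b5 has D as its 7th, and D#m11 (D# minor eleventh) has A# as its 5th.
D up to A# is 8 semitones, a half step wider than a perfect fifth, so the interval is augmented.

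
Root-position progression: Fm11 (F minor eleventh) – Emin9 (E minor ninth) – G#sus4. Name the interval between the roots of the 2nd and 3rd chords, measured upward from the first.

The roots are E and G#.
Counting 3 letters and 4 half steps from E gives a major third.

M3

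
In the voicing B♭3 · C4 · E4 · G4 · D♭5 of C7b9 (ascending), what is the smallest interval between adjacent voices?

major 2nd

Adjacent intervals: B♭3→C4 = major second; C4→E4 = major third; E4→G4 = minor third; G4→D♭5 = diminished fifth.
The smallest is B♭3 to C4, a major second (2 semitones).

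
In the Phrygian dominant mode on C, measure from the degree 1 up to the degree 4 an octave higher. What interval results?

perfect eleventh

The scale runs C Db E F G Ab Bb.
That puts C below F.
From C to F is 17 semitones, exactly the perfect eleventh.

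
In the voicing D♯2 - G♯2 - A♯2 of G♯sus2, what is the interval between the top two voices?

M2

Those voices are G♯2 and A♯2.
From G♯ to A♯ is 2 semitones, exactly the major second.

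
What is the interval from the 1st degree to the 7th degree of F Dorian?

minor seventh

The scale runs F G A♭ B♭ C D E♭.
1st degree = F; 7th degree = E♭.
F up to E♭ is 10 semitones, a half step narrower than a major seventh, so the interval is minor.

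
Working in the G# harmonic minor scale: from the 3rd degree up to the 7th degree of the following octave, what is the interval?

The scale runs G# A# B C# D# E F##.
So we need the interval from B up to F##.
12 letter names make it a twelfth; at 20 semitones (a half step wider than perfect) the quality is augmented.

augmented twelfth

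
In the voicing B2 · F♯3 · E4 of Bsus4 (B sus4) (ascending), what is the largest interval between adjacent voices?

Adjacent intervals: B2→F♯3 = perfect fifth; F♯3→E4 = minor seventh.
The largest is F♯3 to E4, a minor seventh (10 semitones).

minor 7th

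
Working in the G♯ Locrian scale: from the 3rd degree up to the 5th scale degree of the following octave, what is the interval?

minor 10th

The scale runs G♯ A B C♯ D E F♯.
That puts B below D.
From B to D: 15 semitones over a tenth = minor.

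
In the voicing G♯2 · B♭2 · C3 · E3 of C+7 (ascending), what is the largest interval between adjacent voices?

M3

Adjacent intervals: G♯2→B♭2 = diminished third; B♭2→C3 = major second; C3→E3 = major third.
The largest is C3 to E3, a major third (4 semitones).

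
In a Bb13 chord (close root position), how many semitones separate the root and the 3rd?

The chord tones of Bb13 are Bb–D–F–Ab–C–G.
Bb to D is a major third: 4 semitones.

4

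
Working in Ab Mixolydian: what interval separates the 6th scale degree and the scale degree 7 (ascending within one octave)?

minor 2nd

Spelling Ab Mixolydian: Ab Bb C Db Eb F Gb.
So we need the interval from F up to Gb.
2 letter names make it a second; at 1 semitone (a half step narrower than major) the quality is minor.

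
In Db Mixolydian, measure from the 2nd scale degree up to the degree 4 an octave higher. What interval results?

m10

Db mixolydian: Db Eb F Gb Ab Bb Cb.
So we need the interval from Eb up to Gb.
Eb up to Gb is 15 semitones, a half step narrower than a major tenth, so the interval is minor.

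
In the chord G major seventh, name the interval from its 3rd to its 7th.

perfect fifth

G major seventh is spelled G B D F♯.
3rd = B; 7th = F♯.
From B to F♯ is 7 semitones, exactly the perfect fifth.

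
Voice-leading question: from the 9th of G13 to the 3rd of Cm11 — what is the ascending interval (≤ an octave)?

diminished 5th

G13 has A as its 9th, and Cm11 has Eb as its 3rd.
A up to Eb is 6 semitones, a half step narrower than a perfect fifth, so the interval is diminished.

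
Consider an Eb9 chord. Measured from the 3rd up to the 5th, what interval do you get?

The chord tones of Eb dominant ninth are Eb-G-Bb-Db-F.
3rd = G; 5th = Bb.
G up to Bb is 3 semitones, a half step narrower than a major third, so the interval is minor.

minor 3rd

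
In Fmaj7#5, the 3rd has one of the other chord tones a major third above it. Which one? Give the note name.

The chord tones of Fmaj7#5 are F-A-C#-E.
The 3rd is A. A major third above A is C#.
C# is the chord's 5th.

C#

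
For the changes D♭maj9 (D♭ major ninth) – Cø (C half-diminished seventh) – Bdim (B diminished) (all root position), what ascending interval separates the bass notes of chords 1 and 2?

major 7th

The roots are D♭ and C.
D♭ up to C spans 7 letter names and 11 semitones — a major seventh.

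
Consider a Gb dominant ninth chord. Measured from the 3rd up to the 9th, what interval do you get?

The chord tones of Gb9 are Gb, Bb, Db, Fb, Ab.
So we need the interval from Bb up to Ab.
Bb up to Ab is 10 semitones, a half step narrower than a major seventh, so the interval is minor.

minor 7th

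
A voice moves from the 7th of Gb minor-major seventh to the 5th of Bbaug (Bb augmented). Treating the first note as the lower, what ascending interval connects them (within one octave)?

Gb minor-major seventh has F as its 7th, and Bbaug (Bb augmented) has F# as its 5th.
1 letter names make it a unison; at 1 semitone (a half step wider than perfect) the quality is augmented.

augmented unison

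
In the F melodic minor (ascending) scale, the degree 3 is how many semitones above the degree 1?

3

The scale is F G A♭ B♭ C D E.
F up to A♭ is a minor third — 3 semitones.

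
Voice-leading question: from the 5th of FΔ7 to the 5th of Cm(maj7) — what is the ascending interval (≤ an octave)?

The 5th of FΔ7 is C; the 5th of Cm(maj7) is G.
From C to G is 7 semitones, exactly the perfect fifth.

perfect fifth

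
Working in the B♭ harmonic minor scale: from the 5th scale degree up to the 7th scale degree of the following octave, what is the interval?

major tenth

B♭ harmonic minor: B♭ C D♭ E♭ F G♭ A.
So we need the interval from F up to A.
From F to A is 16 semitones, exactly the major tenth.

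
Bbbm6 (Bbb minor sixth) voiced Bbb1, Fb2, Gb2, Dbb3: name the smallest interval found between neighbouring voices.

Adjacent intervals: Bbb1→Fb2 = perfect fifth; Fb2→Gb2 = major second; Gb2→Dbb3 = diminished fifth.
The smallest is Fb2 to Gb2, a major second (2 semitones).

major second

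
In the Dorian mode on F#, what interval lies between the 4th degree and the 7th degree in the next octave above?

The scale runs F# G# A B C# D# E.
So we need the interval from B up to E.
From B to E is 17 semitones, exactly the perfect eleventh.

perfect eleventh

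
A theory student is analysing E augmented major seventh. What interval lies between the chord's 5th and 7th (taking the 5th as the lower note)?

minor third

The chord tones of Emaj7#5 are E, G#, B#, D#.
5th = B#; 7th = D#.
From B# to D#: 3 semitones over a third = minor.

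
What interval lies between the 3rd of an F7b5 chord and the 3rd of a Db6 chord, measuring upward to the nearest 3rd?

minor 6th

The 3rd of F7b5 is A; the 3rd of Db6 is F.
From A to F: 8 semitones over a sixth = minor.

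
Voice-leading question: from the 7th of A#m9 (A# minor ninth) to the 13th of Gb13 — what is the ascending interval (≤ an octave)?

diminished 6th

The 7th of A#m9 (A# minor ninth) is G#; the 13th of Gb13 is Eb.
From G# to Eb: 7 semitones over a sixth = diminished.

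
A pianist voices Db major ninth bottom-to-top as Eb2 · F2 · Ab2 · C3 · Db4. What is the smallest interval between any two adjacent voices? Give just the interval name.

Adjacent intervals: Eb2→F2 = major second; F2→Ab2 = minor third; Ab2→C3 = major third; C3→Db4 = minor ninth.
The smallest is Eb2 to F2, a major second (2 semitones).

M2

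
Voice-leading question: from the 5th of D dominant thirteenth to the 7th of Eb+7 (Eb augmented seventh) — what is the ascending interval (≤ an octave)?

The 5th of D dominant thirteenth is A; the 7th of Eb+7 (Eb augmented seventh) is Db.
From A to Db: 4 semitones over a fourth = diminished.

diminished fourth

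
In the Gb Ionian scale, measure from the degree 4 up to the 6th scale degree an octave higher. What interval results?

major 10th

Gb major: Gb Ab Bb Cb Db Eb F.
That puts Cb below Eb.
Cb up to Eb spans 10 letter names and 16 semitones — a major tenth.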